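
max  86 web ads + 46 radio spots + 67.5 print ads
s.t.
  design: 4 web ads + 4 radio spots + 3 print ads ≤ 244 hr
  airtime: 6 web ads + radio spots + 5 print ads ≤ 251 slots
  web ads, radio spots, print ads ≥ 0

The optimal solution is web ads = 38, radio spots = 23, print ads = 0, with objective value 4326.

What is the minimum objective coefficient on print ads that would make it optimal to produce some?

Both design and airtime are binding at x*.
The binding rows give the dual system: 4·y_design + 6·y_airtime = 86 and 4·y_design + 1·y_airtime = 46.
→ y_design = 9.5 and y_airtime = 8.
print ads enters the basis when its profit ≥ yᵀa₃ = 9.5·3 + 8·5 = 68.5.

68.5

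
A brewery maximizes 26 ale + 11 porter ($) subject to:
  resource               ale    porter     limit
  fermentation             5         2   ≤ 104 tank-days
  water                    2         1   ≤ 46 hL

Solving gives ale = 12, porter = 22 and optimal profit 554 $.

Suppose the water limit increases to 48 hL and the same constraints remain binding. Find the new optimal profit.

560

Both fermentation and water are binding at x*.
The binding rows give the dual system: 5·y_fermentation + 2·y_water = 26 and 2·y_fermentation + 1·y_water = 11.
Solving: y_fermentation = 4, y_water = 3.
Δz = y_water·Δb = 3 × (2) = 6, so new z* = 554 + 6 = 560.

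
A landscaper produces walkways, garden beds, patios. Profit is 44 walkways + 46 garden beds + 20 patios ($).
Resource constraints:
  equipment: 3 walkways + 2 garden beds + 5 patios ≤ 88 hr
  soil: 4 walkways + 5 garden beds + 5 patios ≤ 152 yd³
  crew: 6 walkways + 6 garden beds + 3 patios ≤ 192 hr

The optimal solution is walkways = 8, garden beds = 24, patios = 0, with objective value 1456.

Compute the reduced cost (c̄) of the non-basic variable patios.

-8

At the optimum: equipment uses 72 of 88 (slack = 16); soil uses 152 of 152 (binding); crew uses 192 of 192 (binding).
Since equipment is not tight, its dual is 0.
Dual feasibility on the basic columns requires 4·y_soil + 6·y_crew = 44, 5·y_soil + 6·y_crew = 46.
This yields shadow prices y_soil = 2, y_crew = 6.
Reduced cost of patios: c₃ − yᵀa₃ = 20 − (2·5 + 6·3) = 20 − 28 = -8.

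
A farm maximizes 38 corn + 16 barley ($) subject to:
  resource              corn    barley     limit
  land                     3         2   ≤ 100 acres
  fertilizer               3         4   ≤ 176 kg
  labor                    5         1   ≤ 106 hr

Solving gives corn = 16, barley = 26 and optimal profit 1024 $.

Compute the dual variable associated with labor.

4

At the optimum: land uses 100 of 100 (binding); fertilizer uses 152 of 176 (slack = 24); labor uses 106 of 106 (binding).
By complementary slackness, y = 0 for the non-binding constraint.
The binding rows give the dual system: 3·y_land + 5·y_labor = 38 and 2·y_land + 1·y_labor = 16.
This yields shadow prices y_land = 6, y_labor = 4.
Shadow price of labor = 4.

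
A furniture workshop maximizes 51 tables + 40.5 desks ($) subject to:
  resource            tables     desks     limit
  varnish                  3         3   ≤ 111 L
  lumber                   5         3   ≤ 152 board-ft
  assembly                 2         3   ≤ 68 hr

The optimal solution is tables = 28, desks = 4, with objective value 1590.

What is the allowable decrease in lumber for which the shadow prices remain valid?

Binding constraints: lumber, assembly. The basis is B = [[5,3],[2,3]] with det 9.
Per unit decrease in lumber, x* moves by d = (-0.3333, 0.2222).
The basis stays optimal until tables reaches 0; allowable decrease = 84 board-ft.

84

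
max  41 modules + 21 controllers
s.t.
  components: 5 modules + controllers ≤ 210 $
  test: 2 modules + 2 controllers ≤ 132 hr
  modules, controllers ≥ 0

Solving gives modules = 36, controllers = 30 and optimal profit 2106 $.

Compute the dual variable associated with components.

Check each constraint at x*: components 210/210 (tight); test 132/132 (tight).
The binding rows give the dual system: 5·y_components + 2·y_test = 41 and 1·y_components + 2·y_test = 21.
Solving: y_components = 5, y_test = 8.
Shadow price of components = 5.

5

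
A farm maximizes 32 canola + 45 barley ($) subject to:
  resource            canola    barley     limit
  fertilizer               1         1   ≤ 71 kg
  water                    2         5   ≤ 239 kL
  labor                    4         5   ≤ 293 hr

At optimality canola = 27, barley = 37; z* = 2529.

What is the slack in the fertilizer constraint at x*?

7

fertilizer used = 1·27 + 1·37 = 64; slack = 71 − 64 = 7.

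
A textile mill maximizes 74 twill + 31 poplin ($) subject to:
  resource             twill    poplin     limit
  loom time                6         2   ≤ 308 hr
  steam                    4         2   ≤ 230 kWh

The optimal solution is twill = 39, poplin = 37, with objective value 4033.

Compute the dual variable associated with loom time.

6

At the optimum: loom time uses 308 of 308 (binding); steam uses 230 of 230 (binding).
From A_Bᵀ y = c: 6·y_loom time + 4·y_steam = 74; 2·y_loom time + 2·y_steam = 31.
→ y_loom time = 6 and y_steam = 9.5.
Shadow price of loom time = 6.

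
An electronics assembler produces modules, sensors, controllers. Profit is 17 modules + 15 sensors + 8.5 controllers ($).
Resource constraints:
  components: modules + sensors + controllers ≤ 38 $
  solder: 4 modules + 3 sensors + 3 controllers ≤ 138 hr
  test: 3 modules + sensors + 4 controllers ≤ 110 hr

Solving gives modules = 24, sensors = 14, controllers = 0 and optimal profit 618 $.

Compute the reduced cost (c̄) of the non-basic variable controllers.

-6.5

At the optimum: components uses 38 of 38 (binding); solder uses 138 of 138 (binding); test uses 86 of 110 (slack = 24).
By complementary slackness, y = 0 for the non-binding constraint.
From A_Bᵀ y = c: 1·y_components + 4·y_solder = 17; 1·y_components + 3·y_solder = 15.
Solving: y_components = 9, y_solder = 2.
Reduced cost of controllers: c₃ − yᵀa₃ = 8.5 − (9·1 + 2·3) = 8.5 − 15 = -6.5.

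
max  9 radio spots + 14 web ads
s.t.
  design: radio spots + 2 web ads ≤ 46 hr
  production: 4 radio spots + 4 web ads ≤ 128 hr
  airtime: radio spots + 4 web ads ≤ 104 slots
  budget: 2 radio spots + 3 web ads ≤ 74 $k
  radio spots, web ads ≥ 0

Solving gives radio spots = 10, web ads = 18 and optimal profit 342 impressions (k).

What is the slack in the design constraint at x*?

0

design used = 1·10 + 2·18 = 46; slack = 46 − 46 = 0.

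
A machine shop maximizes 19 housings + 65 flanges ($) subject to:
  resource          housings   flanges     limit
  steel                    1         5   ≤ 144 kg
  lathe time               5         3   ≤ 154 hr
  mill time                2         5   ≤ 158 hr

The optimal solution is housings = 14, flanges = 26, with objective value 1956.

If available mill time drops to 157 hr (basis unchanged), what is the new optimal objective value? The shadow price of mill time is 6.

Δb = -1, so new z* = 1956 + (6)·(-1) = 1956 − 6 = 1950.

1950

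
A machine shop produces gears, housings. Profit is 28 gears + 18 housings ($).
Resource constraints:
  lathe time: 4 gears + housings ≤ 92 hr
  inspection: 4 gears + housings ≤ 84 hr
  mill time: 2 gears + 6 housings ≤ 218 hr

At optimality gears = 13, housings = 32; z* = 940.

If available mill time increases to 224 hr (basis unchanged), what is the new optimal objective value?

952

At the optimum: lathe time uses 84 of 92 (slack = 8); inspection uses 84 of 84 (binding); mill time uses 218 of 218 (binding).
By complementary slackness, y = 0 for the non-binding constraint.
The binding rows give the dual system: 4·y_inspection + 2·y_mill time = 28 and 1·y_inspection + 6·y_mill time = 18.
This yields shadow prices y_inspection = 6, y_mill time = 2.
Δz = y_mill time·Δb = 2 × (6) = 12, so new z* = 940 + 12 = 952.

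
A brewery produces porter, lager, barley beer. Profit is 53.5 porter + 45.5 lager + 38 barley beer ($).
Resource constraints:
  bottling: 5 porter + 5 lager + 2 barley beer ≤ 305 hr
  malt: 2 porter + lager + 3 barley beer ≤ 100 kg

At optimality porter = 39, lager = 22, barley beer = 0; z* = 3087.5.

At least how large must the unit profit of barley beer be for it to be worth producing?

39

Both bottling and malt are binding at x*.
Dual feasibility on the basic columns requires 5·y_bottling + 2·y_malt = 53.5, 5·y_bottling + 1·y_malt = 45.5.
This yields shadow prices y_bottling = 7.5, y_malt = 8.
barley beer enters the basis when its profit ≥ yᵀa₃ = 7.5·2 + 8·3 = 39.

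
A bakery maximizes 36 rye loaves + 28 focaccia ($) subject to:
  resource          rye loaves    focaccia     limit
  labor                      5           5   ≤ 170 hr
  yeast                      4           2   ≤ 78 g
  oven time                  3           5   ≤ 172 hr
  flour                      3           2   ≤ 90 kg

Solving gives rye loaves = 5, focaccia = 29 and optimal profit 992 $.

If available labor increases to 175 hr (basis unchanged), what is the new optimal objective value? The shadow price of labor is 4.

1012

Δb = 5, so new z* = 992 + (4)·(5) = 992 + 20 = 1012.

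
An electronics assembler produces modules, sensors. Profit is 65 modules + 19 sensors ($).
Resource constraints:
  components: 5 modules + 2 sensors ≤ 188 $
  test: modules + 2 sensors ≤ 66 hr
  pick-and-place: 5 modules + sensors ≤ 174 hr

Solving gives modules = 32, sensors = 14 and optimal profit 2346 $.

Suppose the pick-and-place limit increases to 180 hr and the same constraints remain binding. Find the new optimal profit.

Check each constraint at x*: components 188/188 (tight); test 60/66 (slack 6); pick-and-place 174/174 (tight).
Slack constraints have shadow price 0 (complementary slackness).
The binding rows give the dual system: 5·y_components + 5·y_pick-and-place = 65 and 2·y_components + 1·y_pick-and-place = 19.
This yields shadow prices y_components = 6, y_pick-and-place = 7.
Δz = y_pick-and-place·Δb = 7 × (6) = 42, so new z* = 2346 + 42 = 2388.

2388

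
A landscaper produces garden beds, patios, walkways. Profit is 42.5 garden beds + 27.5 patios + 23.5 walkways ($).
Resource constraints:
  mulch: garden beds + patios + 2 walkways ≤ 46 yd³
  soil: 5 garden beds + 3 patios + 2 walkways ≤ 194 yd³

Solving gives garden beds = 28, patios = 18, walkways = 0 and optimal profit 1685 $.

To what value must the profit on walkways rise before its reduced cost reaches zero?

Check each constraint at x*: mulch 46/46 (tight); soil 194/194 (tight).
Dual feasibility on the basic columns requires 1·y_mulch + 5·y_soil = 42.5, 1·y_mulch + 3·y_soil = 27.5.
Solving: y_mulch = 5, y_soil = 7.5.
walkways enters the basis when its profit ≥ yᵀa₃ = 5·2 + 7.5·2 = 25.

25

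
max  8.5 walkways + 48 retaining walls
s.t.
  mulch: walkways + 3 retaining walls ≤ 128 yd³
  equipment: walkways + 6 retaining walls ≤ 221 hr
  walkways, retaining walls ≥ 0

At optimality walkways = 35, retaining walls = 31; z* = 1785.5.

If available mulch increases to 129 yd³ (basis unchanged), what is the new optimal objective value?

Both mulch and equipment are binding at x*.
From A_Bᵀ y = c: 1·y_mulch + 1·y_equipment = 8.5; 3·y_mulch + 6·y_equipment = 48.
→ y_mulch = 1 and y_equipment = 7.5.
Δz = y_mulch·Δb = 1 × (1) = 1, so new z* = 1785.5 + 1 = 1786.5.

1786.5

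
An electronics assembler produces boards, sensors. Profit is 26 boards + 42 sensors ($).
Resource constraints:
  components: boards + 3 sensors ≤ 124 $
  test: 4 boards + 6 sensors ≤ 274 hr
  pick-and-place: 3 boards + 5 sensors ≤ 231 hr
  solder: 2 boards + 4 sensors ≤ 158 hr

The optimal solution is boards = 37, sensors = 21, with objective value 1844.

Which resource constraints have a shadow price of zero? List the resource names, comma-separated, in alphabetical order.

components, pick-and-place

components: 100/124 (slack 24)
test: 274/274 (binding)
pick-and-place: 216/231 (slack 15)
solder: 158/158 (binding)
By complementary slackness, a constraint with positive slack has shadow price 0 → components, pick-and-place.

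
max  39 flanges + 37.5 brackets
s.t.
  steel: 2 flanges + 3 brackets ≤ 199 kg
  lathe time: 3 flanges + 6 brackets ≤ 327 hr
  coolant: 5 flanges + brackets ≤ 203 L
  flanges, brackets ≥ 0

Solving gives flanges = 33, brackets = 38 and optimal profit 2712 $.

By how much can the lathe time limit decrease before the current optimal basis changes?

205.2

Binding constraints: lathe time, coolant. The basis is B = [[3,6],[5,1]] with det -27.
Per unit decrease in lathe time, x* moves by d = (0.037, -0.1852).
The basis stays optimal until brackets reaches 0; allowable decrease = 205.2 hr.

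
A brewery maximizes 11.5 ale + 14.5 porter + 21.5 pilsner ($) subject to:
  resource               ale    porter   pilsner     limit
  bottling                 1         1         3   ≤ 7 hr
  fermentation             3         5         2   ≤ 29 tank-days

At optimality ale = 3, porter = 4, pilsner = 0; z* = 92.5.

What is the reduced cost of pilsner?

At the optimum: bottling uses 7 of 7 (binding); fermentation uses 29 of 29 (binding).
From A_Bᵀ y = c: 1·y_bottling + 3·y_fermentation = 11.5; 1·y_bottling + 5·y_fermentation = 14.5.
Solving: y_bottling = 7, y_fermentation = 1.5.
Reduced cost of pilsner: c₃ − yᵀa₃ = 21.5 − (7·3 + 1.5·2) = 21.5 − 24 = -2.5.

-2.5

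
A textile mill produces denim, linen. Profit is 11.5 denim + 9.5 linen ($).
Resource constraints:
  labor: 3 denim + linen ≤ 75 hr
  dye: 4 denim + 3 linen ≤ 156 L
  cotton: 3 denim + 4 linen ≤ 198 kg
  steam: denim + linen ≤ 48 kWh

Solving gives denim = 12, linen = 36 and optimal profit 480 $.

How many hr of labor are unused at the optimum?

labor used = 3·12 + 1·36 = 72; slack = 75 − 72 = 3.

3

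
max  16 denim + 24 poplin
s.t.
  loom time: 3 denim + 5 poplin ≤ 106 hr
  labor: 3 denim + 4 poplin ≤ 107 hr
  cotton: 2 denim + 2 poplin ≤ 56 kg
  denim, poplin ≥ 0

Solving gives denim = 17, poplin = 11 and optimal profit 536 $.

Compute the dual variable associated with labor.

Check each constraint at x*: loom time 106/106 (tight); labor 95/107 (slack 12); cotton 56/56 (tight).
By complementary slackness, y = 0 for the non-binding constraint.
The binding rows give the dual system: 3·y_loom time + 2·y_cotton = 16 and 5·y_loom time + 2·y_cotton = 24.
Solving: y_loom time = 4, y_cotton = 2.
Shadow price of labor = 0.

0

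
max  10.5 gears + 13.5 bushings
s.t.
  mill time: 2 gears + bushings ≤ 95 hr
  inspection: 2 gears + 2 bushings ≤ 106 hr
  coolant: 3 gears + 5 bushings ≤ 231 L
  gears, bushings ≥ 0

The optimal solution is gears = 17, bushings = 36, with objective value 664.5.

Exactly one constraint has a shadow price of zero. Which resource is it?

mill time: 70/95 (slack 25)
inspection: 106/106 (binding)
coolant: 231/231 (binding)
By complementary slackness, a constraint with positive slack has shadow price 0 → mill time.

mill time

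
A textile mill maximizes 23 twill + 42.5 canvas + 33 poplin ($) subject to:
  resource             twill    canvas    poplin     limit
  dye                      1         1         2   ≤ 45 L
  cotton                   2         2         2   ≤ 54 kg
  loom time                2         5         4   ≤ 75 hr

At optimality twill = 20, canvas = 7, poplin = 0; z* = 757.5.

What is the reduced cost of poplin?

-3

At the optimum: dye uses 27 of 45 (slack = 18); cotton uses 54 of 54 (binding); loom time uses 75 of 75 (binding).
Slack constraints have shadow price 0 (complementary slackness).
Dual feasibility on the basic columns requires 2·y_cotton + 2·y_loom time = 23, 2·y_cotton + 5·y_loom time = 42.5.
→ y_cotton = 5 and y_loom time = 6.5.
Reduced cost of poplin: c₃ − yᵀa₃ = 33 − (5·2 + 6.5·4) = 33 − 36 = -3.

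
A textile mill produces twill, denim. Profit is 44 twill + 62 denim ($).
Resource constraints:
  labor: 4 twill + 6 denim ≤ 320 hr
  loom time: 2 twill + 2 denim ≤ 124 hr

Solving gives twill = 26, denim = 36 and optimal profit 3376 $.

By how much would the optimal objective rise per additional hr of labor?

Both labor and loom time are binding at x*.
From A_Bᵀ y = c: 4·y_labor + 2·y_loom time = 44; 6·y_labor + 2·y_loom time = 62.
Solving: y_labor = 9, y_loom time = 4.
Shadow price of labor = 9.

9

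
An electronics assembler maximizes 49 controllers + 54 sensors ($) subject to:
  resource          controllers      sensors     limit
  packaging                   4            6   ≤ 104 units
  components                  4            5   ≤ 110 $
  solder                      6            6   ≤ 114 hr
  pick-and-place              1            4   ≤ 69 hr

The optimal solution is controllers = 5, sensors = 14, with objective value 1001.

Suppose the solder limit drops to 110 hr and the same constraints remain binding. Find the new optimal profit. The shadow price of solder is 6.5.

975

Δb = -4, so new z* = 1001 + (6.5)·(-4) = 1001 − 26 = 975.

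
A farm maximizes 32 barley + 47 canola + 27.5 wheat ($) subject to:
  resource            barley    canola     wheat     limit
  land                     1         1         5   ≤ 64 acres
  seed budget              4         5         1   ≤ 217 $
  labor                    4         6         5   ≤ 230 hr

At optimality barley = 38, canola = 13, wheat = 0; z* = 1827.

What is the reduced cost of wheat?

-8.5

Check each constraint at x*: land 51/64 (slack 13); seed budget 217/217 (tight); labor 230/230 (tight).
By complementary slackness, y = 0 for the non-binding constraint.
The binding rows give the dual system: 4·y_seed budget + 4·y_labor = 32 and 5·y_seed budget + 6·y_labor = 47.
This yields shadow prices y_seed budget = 1, y_labor = 7.
Reduced cost of wheat: c₃ − yᵀa₃ = 27.5 − (1·1 + 7·5) = 27.5 − 36 = -8.5.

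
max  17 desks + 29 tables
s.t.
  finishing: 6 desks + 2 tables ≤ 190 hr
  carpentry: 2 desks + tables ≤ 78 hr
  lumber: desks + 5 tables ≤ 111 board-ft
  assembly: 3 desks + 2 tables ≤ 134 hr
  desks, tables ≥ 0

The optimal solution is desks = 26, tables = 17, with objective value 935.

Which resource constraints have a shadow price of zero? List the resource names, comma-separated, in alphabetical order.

finishing: 190/190 (binding)
carpentry: 69/78 (slack 9)
lumber: 111/111 (binding)
assembly: 112/134 (slack 22)
By complementary slackness, a constraint with positive slack has shadow price 0 → assembly, carpentry.

assembly, carpentry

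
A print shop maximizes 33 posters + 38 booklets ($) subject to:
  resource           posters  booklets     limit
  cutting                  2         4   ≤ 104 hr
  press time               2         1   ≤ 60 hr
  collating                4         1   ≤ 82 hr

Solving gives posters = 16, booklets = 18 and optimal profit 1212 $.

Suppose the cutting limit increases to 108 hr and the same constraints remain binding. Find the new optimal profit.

Binding: cutting and collating. Non-binding: press time (10 unused).
Since press time is not tight, its dual is 0.
The binding rows give the dual system: 2·y_cutting + 4·y_collating = 33 and 4·y_cutting + 1·y_collating = 38.
→ y_cutting = 8.5 and y_collating = 4.
Δz = y_cutting·Δb = 8.5 × (4) = 34, so new z* = 1212 + 34 = 1246.

1246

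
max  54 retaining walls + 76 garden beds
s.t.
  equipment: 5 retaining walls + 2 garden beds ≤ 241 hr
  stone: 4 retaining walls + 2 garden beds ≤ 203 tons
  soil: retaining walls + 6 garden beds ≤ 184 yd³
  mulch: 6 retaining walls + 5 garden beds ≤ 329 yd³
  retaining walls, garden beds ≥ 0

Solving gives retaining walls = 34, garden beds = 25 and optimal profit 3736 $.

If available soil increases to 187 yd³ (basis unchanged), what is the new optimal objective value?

3754

Check each constraint at x*: equipment 220/241 (slack 21); stone 186/203 (slack 17); soil 184/184 (tight); mulch 329/329 (tight).
Since equipment, stone are not tight, their duals are 0.
From A_Bᵀ y = c: 1·y_soil + 6·y_mulch = 54; 6·y_soil + 5·y_mulch = 76.
→ y_soil = 6 and y_mulch = 8.
Δz = y_soil·Δb = 6 × (3) = 18, so new z* = 3736 + 18 = 3754.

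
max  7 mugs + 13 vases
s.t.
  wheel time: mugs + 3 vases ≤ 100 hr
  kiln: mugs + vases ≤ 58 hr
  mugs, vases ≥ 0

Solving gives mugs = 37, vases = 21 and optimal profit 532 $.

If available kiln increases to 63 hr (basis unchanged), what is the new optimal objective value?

552

Both wheel time and kiln are binding at x*.
From A_Bᵀ y = c: 1·y_wheel time + 1·y_kiln = 7; 3·y_wheel time + 1·y_kiln = 13.
Solving: y_wheel time = 3, y_kiln = 4.
Δz = y_kiln·Δb = 4 × (5) = 20, so new z* = 532 + 20 = 552.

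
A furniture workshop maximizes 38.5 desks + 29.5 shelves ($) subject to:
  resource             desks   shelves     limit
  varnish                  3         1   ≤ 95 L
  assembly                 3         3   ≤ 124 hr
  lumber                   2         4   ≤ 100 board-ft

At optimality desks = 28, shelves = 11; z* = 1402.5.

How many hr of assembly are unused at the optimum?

7

assembly used = 3·28 + 3·11 = 117; slack = 124 − 117 = 7.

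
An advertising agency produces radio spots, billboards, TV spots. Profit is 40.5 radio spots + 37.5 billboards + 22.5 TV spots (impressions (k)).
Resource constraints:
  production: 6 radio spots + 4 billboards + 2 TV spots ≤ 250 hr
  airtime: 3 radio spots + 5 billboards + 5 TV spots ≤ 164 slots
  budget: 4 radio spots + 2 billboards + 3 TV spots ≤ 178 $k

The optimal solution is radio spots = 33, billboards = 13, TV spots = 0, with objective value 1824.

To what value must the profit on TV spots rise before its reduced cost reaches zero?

Check each constraint at x*: production 250/250 (tight); airtime 164/164 (tight); budget 158/178 (slack 20).
Slack constraints have shadow price 0 (complementary slackness).
From A_Bᵀ y = c: 6·y_production + 3·y_airtime = 40.5; 4·y_production + 5·y_airtime = 37.5.
→ y_production = 5 and y_airtime = 3.5.
TV spots enters the basis when its profit ≥ yᵀa₃ = 5·2 + 3.5·5 = 27.5.

27.5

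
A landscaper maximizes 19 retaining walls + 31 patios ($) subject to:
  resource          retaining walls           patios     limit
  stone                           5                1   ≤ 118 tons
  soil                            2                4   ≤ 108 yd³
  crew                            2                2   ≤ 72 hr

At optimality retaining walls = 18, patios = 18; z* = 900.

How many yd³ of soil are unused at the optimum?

soil used = 2·18 + 4·18 = 108; slack = 108 − 108 = 0.

0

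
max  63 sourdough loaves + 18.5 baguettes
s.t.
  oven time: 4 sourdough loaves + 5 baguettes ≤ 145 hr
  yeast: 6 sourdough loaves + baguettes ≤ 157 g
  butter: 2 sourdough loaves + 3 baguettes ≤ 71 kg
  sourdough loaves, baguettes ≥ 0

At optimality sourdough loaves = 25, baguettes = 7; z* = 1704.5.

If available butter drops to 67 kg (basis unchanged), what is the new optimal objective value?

1692.5

Binding: yeast and butter. Non-binding: oven time (10 unused).
Slack constraints have shadow price 0 (complementary slackness).
Dual feasibility on the basic columns requires 6·y_yeast + 2·y_butter = 63, 1·y_yeast + 3·y_butter = 18.5.
→ y_yeast = 9.5 and y_butter = 3.
Δz = y_butter·Δb = 3 × (-4) = -12, so new z* = 1704.5 − 12 = 1692.5.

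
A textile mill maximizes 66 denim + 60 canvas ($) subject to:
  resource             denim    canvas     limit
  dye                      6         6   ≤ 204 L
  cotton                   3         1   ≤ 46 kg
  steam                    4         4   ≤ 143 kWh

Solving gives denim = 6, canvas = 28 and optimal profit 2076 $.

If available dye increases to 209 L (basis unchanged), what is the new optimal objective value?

2123.5

At the optimum: dye uses 204 of 204 (binding); cotton uses 46 of 46 (binding); steam uses 136 of 143 (slack = 7).
By complementary slackness, y = 0 for the non-binding constraint.
The binding rows give the dual system: 6·y_dye + 3·y_cotton = 66 and 6·y_dye + 1·y_cotton = 60.
Solving: y_dye = 9.5, y_cotton = 3.
Δz = y_dye·Δb = 9.5 × (5) = 47.5, so new z* = 2076 + 47.5 = 2123.5.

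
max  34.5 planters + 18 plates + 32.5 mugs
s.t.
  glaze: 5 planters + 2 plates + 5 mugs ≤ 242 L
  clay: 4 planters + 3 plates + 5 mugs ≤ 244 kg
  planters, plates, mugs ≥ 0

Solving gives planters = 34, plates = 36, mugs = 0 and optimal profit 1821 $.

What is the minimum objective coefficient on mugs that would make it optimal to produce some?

Check each constraint at x*: glaze 242/242 (tight); clay 244/244 (tight).
Dual feasibility on the basic columns requires 5·y_glaze + 4·y_clay = 34.5, 2·y_glaze + 3·y_clay = 18.
Solving: y_glaze = 4.5, y_clay = 3.
mugs enters the basis when its profit ≥ yᵀa₃ = 4.5·5 + 3·5 = 37.5.

37.5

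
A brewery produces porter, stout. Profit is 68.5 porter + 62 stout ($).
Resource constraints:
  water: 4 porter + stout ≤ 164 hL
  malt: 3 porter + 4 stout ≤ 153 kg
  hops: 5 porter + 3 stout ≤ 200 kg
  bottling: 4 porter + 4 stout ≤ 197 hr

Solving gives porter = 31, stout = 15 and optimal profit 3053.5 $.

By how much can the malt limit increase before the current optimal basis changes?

Binding constraints: malt, hops. The basis is B = [[3,4],[5,3]] with det -11.
Per unit increase in malt, x* moves by d = (-0.2727, 0.4545).
The basis stays optimal until bottling becomes binding; allowable increase = 17.875 kg.

17.875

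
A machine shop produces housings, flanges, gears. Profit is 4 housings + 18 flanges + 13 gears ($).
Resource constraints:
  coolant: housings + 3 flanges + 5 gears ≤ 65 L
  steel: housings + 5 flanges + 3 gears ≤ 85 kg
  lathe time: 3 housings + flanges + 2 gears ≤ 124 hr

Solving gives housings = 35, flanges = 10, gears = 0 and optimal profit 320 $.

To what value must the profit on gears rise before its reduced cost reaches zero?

At the optimum: coolant uses 65 of 65 (binding); steel uses 85 of 85 (binding); lathe time uses 115 of 124 (slack = 9).
Slack constraints have shadow price 0 (complementary slackness).
Dual feasibility on the basic columns requires 1·y_coolant + 1·y_steel = 4, 3·y_coolant + 5·y_steel = 18.
→ y_coolant = 1 and y_steel = 3.
gears enters the basis when its profit ≥ yᵀa₃ = 1·5 + 3·3 = 14.

14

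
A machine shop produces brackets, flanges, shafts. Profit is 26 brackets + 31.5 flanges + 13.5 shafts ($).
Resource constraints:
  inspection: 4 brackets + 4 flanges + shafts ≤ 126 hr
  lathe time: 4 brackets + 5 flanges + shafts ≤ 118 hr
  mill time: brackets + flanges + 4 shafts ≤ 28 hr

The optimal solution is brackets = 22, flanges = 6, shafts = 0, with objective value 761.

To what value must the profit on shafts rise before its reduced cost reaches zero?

At the optimum: inspection uses 112 of 126 (slack = 14); lathe time uses 118 of 118 (binding); mill time uses 28 of 28 (binding).
Slack constraints have shadow price 0 (complementary slackness).
The binding rows give the dual system: 4·y_lathe time + 1·y_mill time = 26 and 5·y_lathe time + 1·y_mill time = 31.5.
This yields shadow prices y_lathe time = 5.5, y_mill time = 4.
shafts enters the basis when its profit ≥ yᵀa₃ = 5.5·1 + 4·4 = 21.5.

21.5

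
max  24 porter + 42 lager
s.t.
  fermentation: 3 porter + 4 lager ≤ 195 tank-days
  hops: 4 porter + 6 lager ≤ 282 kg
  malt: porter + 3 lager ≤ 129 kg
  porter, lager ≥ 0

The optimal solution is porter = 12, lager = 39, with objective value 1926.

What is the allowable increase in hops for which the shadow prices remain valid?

3.6

Binding constraints: hops, malt. The basis is B = [[4,6],[1,3]] with det 6.
Per unit increase in hops, x* moves by d = (0.5, -0.1667).
The basis stays optimal until fermentation becomes binding; allowable increase = 3.6 kg.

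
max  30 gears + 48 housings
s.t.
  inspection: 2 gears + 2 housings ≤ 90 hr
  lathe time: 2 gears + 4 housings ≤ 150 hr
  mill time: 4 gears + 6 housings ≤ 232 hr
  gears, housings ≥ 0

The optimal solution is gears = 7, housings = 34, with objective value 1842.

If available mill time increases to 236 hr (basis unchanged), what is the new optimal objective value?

Binding: lathe time and mill time. Non-binding: inspection (8 unused).
Since inspection is not tight, its dual is 0.
Dual feasibility on the basic columns requires 2·y_lathe time + 4·y_mill time = 30, 4·y_lathe time + 6·y_mill time = 48.
Solving: y_lathe time = 3, y_mill time = 6.
Δz = y_mill time·Δb = 6 × (4) = 24, so new z* = 1842 + 24 = 1866.

1866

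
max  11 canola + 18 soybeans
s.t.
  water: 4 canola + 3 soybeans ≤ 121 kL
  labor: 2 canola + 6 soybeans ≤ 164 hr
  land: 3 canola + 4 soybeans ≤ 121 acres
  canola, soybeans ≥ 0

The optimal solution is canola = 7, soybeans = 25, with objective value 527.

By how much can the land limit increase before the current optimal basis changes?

10

Binding constraints: labor, land. The basis is B = [[2,6],[3,4]] with det -10.
Per unit increase in land, x* moves by d = (0.6, -0.2).
The basis stays optimal until water becomes binding; allowable increase = 10 acres.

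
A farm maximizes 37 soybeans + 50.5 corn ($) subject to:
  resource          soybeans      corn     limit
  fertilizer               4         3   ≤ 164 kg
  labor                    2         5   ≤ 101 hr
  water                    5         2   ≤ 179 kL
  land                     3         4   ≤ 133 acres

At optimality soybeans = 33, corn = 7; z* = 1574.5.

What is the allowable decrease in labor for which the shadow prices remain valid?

29.4

Binding constraints: labor, water. The basis is B = [[2,5],[5,2]] with det -21.
Per unit decrease in labor, x* moves by d = (0.0952, -0.2381).
The basis stays optimal until corn reaches 0; allowable decrease = 29.4 hr.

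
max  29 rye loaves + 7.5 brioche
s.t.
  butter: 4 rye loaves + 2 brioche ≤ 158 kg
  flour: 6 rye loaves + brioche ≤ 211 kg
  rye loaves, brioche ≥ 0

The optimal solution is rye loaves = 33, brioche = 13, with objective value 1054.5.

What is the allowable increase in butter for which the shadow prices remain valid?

Binding constraints: butter, flour. The basis is B = [[4,2],[6,1]] with det -8.
Per unit increase in butter, x* moves by d = (-0.125, 0.75).
The basis stays optimal until rye loaves reaches 0; allowable increase = 264 kg.

264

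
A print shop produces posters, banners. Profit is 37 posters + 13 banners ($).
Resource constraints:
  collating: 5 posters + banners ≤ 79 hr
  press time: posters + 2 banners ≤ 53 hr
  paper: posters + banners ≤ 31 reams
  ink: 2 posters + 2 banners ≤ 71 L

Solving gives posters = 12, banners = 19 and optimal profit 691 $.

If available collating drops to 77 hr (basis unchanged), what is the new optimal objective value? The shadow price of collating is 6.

679

Δb = -2, so new z* = 691 + (6)·(-2) = 691 − 12 = 679.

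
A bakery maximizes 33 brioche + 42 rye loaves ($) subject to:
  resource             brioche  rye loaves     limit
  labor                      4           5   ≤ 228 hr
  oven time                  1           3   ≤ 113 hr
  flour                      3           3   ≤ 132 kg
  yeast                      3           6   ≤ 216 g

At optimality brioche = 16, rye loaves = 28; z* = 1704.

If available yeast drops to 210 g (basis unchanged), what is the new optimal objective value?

1686

Binding: flour and yeast. Non-binding: labor (24 unused), oven time (13 unused).
By complementary slackness, y = 0 for the non-binding constraints.
The binding rows give the dual system: 3·y_flour + 3·y_yeast = 33 and 3·y_flour + 6·y_yeast = 42.
This yields shadow prices y_flour = 8, y_yeast = 3.
Δz = y_yeast·Δb = 3 × (-6) = -18, so new z* = 1704 − 18 = 1686.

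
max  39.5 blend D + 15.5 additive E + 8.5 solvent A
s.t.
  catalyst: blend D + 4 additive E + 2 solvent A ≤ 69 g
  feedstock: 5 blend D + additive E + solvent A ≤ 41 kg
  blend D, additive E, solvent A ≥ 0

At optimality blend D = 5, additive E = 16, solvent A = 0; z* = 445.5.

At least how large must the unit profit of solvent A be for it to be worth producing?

Check each constraint at x*: catalyst 69/69 (tight); feedstock 41/41 (tight).
Dual feasibility on the basic columns requires 1·y_catalyst + 5·y_feedstock = 39.5, 4·y_catalyst + 1·y_feedstock = 15.5.
→ y_catalyst = 2 and y_feedstock = 7.5.
solvent A enters the basis when its profit ≥ yᵀa₃ = 2·2 + 7.5·1 = 11.5.

11.5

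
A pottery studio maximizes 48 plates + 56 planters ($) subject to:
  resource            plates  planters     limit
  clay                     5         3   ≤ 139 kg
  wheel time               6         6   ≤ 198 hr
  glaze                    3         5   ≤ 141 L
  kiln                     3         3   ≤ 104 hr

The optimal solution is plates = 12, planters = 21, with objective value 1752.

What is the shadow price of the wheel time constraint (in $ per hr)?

6

At the optimum: clay uses 123 of 139 (slack = 16); wheel time uses 198 of 198 (binding); glaze uses 141 of 141 (binding); kiln uses 99 of 104 (slack = 5).
By complementary slackness, y = 0 for the non-binding constraints.
From A_Bᵀ y = c: 6·y_wheel time + 3·y_glaze = 48; 6·y_wheel time + 5·y_glaze = 56.
Solving: y_wheel time = 6, y_glaze = 4.
Shadow price of wheel time = 6.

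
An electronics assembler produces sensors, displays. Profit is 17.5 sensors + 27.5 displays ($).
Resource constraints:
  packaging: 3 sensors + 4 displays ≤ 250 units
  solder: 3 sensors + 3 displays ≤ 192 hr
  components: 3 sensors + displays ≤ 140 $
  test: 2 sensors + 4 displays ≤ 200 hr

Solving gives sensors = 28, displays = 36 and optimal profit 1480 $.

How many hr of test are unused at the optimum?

test used = 2·28 + 4·36 = 200; slack = 200 − 200 = 0.

0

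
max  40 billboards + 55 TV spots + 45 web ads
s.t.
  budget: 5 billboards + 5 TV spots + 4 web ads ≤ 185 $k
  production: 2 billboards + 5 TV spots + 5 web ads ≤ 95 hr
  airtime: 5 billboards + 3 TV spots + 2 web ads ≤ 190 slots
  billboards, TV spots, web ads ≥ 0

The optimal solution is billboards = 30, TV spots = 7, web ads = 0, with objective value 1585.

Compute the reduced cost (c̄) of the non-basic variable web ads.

Check each constraint at x*: budget 185/185 (tight); production 95/95 (tight); airtime 171/190 (slack 19).
By complementary slackness, y = 0 for the non-binding constraint.
Dual feasibility on the basic columns requires 5·y_budget + 2·y_production = 40, 5·y_budget + 5·y_production = 55.
Solving: y_budget = 6, y_production = 5.
Reduced cost of web ads: c₃ − yᵀa₃ = 45 − (6·4 + 5·5) = 45 − 49 = -4.

-4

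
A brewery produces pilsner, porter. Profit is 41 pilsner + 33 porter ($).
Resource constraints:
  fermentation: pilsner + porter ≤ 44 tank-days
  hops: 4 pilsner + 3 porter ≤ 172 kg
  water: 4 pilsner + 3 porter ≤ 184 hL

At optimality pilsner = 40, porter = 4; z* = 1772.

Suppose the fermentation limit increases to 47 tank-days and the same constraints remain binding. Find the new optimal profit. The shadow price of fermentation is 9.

Δb = 3, so new z* = 1772 + (9)·(3) = 1772 + 27 = 1799.

1799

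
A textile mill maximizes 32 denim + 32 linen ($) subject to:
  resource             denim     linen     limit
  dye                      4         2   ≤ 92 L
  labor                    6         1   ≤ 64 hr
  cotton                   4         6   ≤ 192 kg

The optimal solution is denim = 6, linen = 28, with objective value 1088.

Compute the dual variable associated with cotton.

At the optimum: dye uses 80 of 92 (slack = 12); labor uses 64 of 64 (binding); cotton uses 192 of 192 (binding).
By complementary slackness, y = 0 for the non-binding constraint.
Dual feasibility on the basic columns requires 6·y_labor + 4·y_cotton = 32, 1·y_labor + 6·y_cotton = 32.
This yields shadow prices y_labor = 2, y_cotton = 5.
Shadow price of cotton = 5.

5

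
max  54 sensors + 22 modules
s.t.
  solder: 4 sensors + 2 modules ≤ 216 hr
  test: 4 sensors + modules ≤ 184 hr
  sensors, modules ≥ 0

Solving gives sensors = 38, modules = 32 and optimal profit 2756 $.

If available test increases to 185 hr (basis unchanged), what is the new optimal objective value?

At the optimum: solder uses 216 of 216 (binding); test uses 184 of 184 (binding).
From A_Bᵀ y = c: 4·y_solder + 4·y_test = 54; 2·y_solder + 1·y_test = 22.
This yields shadow prices y_solder = 8.5, y_test = 5.
Δz = y_test·Δb = 5 × (1) = 5, so new z* = 2756 + 5 = 2761.

2761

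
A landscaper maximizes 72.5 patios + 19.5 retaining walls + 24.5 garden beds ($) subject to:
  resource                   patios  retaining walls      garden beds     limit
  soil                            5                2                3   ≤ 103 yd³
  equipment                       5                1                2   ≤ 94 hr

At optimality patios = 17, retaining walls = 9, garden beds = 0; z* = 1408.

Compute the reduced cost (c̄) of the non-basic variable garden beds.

Both soil and equipment are binding at x*.
From A_Bᵀ y = c: 5·y_soil + 5·y_equipment = 72.5; 2·y_soil + 1·y_equipment = 19.5.
This yields shadow prices y_soil = 5, y_equipment = 9.5.
Reduced cost of garden beds: c₃ − yᵀa₃ = 24.5 − (5·3 + 9.5·2) = 24.5 − 34 = -9.5.

-9.5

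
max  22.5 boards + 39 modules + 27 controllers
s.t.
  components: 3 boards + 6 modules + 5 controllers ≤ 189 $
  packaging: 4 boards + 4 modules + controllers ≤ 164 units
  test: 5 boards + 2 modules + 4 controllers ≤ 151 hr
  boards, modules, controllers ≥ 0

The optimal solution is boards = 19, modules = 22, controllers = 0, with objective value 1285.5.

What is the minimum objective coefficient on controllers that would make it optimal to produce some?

29

Binding: components and packaging. Non-binding: test (12 unused).
Since test is not tight, its dual is 0.
The binding rows give the dual system: 3·y_components + 4·y_packaging = 22.5 and 6·y_components + 4·y_packaging = 39.
This yields shadow prices y_components = 5.5, y_packaging = 1.5.
controllers enters the basis when its profit ≥ yᵀa₃ = 5.5·5 + 1.5·1 = 29.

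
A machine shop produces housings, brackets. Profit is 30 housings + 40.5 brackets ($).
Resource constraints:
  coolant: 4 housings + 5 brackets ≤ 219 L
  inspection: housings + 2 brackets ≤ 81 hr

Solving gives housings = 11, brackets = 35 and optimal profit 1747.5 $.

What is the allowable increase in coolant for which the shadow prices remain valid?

Binding constraints: coolant, inspection. The basis is B = [[4,5],[1,2]] with det 3.
Per unit increase in coolant, x* moves by d = (0.6667, -0.3333).
The basis stays optimal until brackets reaches 0; allowable increase = 105 L.

105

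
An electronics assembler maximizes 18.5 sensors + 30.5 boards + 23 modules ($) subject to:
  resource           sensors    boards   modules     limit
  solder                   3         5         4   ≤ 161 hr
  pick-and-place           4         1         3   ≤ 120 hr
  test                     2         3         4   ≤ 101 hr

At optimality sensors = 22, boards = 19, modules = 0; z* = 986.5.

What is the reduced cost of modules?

-3

Check each constraint at x*: solder 161/161 (tight); pick-and-place 107/120 (slack 13); test 101/101 (tight).
Since pick-and-place is not tight, its dual is 0.
The binding rows give the dual system: 3·y_solder + 2·y_test = 18.5 and 5·y_solder + 3·y_test = 30.5.
Solving: y_solder = 5.5, y_test = 1.
Reduced cost of modules: c₃ − yᵀa₃ = 23 − (5.5·4 + 1·4) = 23 − 26 = -3.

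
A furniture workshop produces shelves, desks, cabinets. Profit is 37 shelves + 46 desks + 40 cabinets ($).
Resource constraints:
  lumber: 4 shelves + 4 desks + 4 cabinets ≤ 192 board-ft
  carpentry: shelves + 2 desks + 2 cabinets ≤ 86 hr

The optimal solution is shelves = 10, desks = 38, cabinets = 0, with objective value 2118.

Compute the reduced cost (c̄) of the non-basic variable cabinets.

-6

Both lumber and carpentry are binding at x*.
From A_Bᵀ y = c: 4·y_lumber + 1·y_carpentry = 37; 4·y_lumber + 2·y_carpentry = 46.
Solving: y_lumber = 7, y_carpentry = 9.
Reduced cost of cabinets: c₃ − yᵀa₃ = 40 − (7·4 + 9·2) = 40 − 46 = -6.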